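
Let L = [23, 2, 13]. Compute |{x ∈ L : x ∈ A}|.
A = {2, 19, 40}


Set A = {2, 19, 40}
Candidates: [23, 2, 13]
Check each candidate:
23 ∉ A, 2 ∈ A, 13 ∉ A
Count of candidates in A: 1

1


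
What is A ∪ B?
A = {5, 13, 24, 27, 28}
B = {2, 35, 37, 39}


Set A = {5, 13, 24, 27, 28}
Set B = {2, 35, 37, 39}
A ∪ B includes all elements in either set.
Elements from A: {5, 13, 24, 27, 28}
Elements from B not already included: {2, 35, 37, 39}
A ∪ B = {2, 5, 13, 24, 27, 28, 35, 37, 39}

{2, 5, 13, 24, 27, 28, 35, 37, 39}


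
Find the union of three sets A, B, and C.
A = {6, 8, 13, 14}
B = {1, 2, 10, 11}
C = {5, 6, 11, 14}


Set A = {6, 8, 13, 14}
Set B = {1, 2, 10, 11}
Set C = {5, 6, 11, 14}
First, A ∪ B = {1, 2, 6, 8, 10, 11, 13, 14}
Then, (A ∪ B) ∪ C = {1, 2, 5, 6, 8, 10, 11, 13, 14}

{1, 2, 5, 6, 8, 10, 11, 13, 14}


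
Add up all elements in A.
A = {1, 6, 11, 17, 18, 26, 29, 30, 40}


Set A = {1, 6, 11, 17, 18, 26, 29, 30, 40}
Sum = 1 + 6 + 11 + 17 + 18 + 26 + 29 + 30 + 40 = 178

178


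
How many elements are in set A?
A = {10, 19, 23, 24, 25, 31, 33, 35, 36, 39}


Set A = {10, 19, 23, 24, 25, 31, 33, 35, 36, 39}
Listing elements: 10, 19, 23, 24, 25, 31, 33, 35, 36, 39
Counting: 10 elements
|A| = 10

10


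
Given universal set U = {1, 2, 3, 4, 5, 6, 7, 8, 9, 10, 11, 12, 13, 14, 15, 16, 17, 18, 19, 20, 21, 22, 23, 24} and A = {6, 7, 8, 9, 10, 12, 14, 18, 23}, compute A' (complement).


Universal set U = {1, 2, 3, 4, 5, 6, 7, 8, 9, 10, 11, 12, 13, 14, 15, 16, 17, 18, 19, 20, 21, 22, 23, 24}
Set A = {6, 7, 8, 9, 10, 12, 14, 18, 23}
A' = U \ A = elements in U but not in A
Checking each element of U:
1 (not in A, include), 2 (not in A, include), 3 (not in A, include), 4 (not in A, include), 5 (not in A, include), 6 (in A, exclude), 7 (in A, exclude), 8 (in A, exclude), 9 (in A, exclude), 10 (in A, exclude), 11 (not in A, include), 12 (in A, exclude), 13 (not in A, include), 14 (in A, exclude), 15 (not in A, include), 16 (not in A, include), 17 (not in A, include), 18 (in A, exclude), 19 (not in A, include), 20 (not in A, include), 21 (not in A, include), 22 (not in A, include), 23 (in A, exclude), 24 (not in A, include)
A' = {1, 2, 3, 4, 5, 11, 13, 15, 16, 17, 19, 20, 21, 22, 24}

{1, 2, 3, 4, 5, 11, 13, 15, 16, 17, 19, 20, 21, 22, 24}


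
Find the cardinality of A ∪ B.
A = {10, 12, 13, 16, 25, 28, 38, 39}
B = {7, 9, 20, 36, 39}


Set A = {10, 12, 13, 16, 25, 28, 38, 39}, |A| = 8
Set B = {7, 9, 20, 36, 39}, |B| = 5
A ∩ B = {39}, |A ∩ B| = 1
|A ∪ B| = |A| + |B| - |A ∩ B| = 8 + 5 - 1 = 12

12


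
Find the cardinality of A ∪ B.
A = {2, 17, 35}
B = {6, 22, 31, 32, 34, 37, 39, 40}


Set A = {2, 17, 35}, |A| = 3
Set B = {6, 22, 31, 32, 34, 37, 39, 40}, |B| = 8
A ∩ B = {}, |A ∩ B| = 0
|A ∪ B| = |A| + |B| - |A ∩ B| = 3 + 8 - 0 = 11

11


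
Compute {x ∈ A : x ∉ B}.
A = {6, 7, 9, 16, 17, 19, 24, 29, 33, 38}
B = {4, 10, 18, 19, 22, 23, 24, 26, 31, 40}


Set A = {6, 7, 9, 16, 17, 19, 24, 29, 33, 38}
Set B = {4, 10, 18, 19, 22, 23, 24, 26, 31, 40}
Check each element of A against B:
6 ∉ B (include), 7 ∉ B (include), 9 ∉ B (include), 16 ∉ B (include), 17 ∉ B (include), 19 ∈ B, 24 ∈ B, 29 ∉ B (include), 33 ∉ B (include), 38 ∉ B (include)
Elements of A not in B: {6, 7, 9, 16, 17, 29, 33, 38}

{6, 7, 9, 16, 17, 29, 33, 38}


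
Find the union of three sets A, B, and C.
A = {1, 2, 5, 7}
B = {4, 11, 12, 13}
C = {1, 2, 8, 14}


Set A = {1, 2, 5, 7}
Set B = {4, 11, 12, 13}
Set C = {1, 2, 8, 14}
First, A ∪ B = {1, 2, 4, 5, 7, 11, 12, 13}
Then, (A ∪ B) ∪ C = {1, 2, 4, 5, 7, 8, 11, 12, 13, 14}

{1, 2, 4, 5, 7, 8, 11, 12, 13, 14}


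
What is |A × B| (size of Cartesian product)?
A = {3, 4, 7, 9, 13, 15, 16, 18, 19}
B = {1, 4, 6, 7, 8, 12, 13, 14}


Set A = {3, 4, 7, 9, 13, 15, 16, 18, 19} has 9 elements.
Set B = {1, 4, 6, 7, 8, 12, 13, 14} has 8 elements.
|A × B| = |A| × |B| = 9 × 8 = 72

72


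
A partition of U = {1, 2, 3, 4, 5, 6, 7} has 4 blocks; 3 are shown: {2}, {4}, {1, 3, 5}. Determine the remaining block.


U = {1, 2, 3, 4, 5, 6, 7}
Shown blocks: {2}, {4}, {1, 3, 5}
A partition's blocks are pairwise disjoint and cover U, so the missing block = U \ (union of shown blocks).
Union of shown blocks: {1, 2, 3, 4, 5}
Missing block = U \ (union) = {6, 7}

{6, 7}


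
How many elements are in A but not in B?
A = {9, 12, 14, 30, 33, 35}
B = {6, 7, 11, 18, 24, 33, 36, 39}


Set A = {9, 12, 14, 30, 33, 35}
Set B = {6, 7, 11, 18, 24, 33, 36, 39}
A \ B = {9, 12, 14, 30, 35}
|A \ B| = 5

5


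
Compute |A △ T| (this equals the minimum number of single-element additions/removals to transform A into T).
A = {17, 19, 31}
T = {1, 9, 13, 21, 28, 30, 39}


Set A = {17, 19, 31}
Set T = {1, 9, 13, 21, 28, 30, 39}
Elements to remove from A (in A, not in T): {17, 19, 31} → 3 removals
Elements to add to A (in T, not in A): {1, 9, 13, 21, 28, 30, 39} → 7 additions
Total edits = 3 + 7 = 10

10


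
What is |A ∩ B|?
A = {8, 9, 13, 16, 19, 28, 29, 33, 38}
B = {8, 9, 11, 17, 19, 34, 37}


Set A = {8, 9, 13, 16, 19, 28, 29, 33, 38}
Set B = {8, 9, 11, 17, 19, 34, 37}
A ∩ B = {8, 9, 19}
|A ∩ B| = 3

3


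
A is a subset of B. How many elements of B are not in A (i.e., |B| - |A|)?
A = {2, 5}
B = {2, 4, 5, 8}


Set A = {2, 5}, |A| = 2
Set B = {2, 4, 5, 8}, |B| = 4
Since A ⊆ B: B \ A = {4, 8}
|B| - |A| = 4 - 2 = 2

2


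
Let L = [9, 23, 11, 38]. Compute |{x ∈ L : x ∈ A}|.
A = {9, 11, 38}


Set A = {9, 11, 38}
Candidates: [9, 23, 11, 38]
Check each candidate:
9 ∈ A, 23 ∉ A, 11 ∈ A, 38 ∈ A
Count of candidates in A: 3

3


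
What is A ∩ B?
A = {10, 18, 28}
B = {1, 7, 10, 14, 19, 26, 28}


Set A = {10, 18, 28}
Set B = {1, 7, 10, 14, 19, 26, 28}
A ∩ B includes only elements in both sets.
Check each element of A against B:
10 ✓, 18 ✗, 28 ✓
A ∩ B = {10, 28}

{10, 28}


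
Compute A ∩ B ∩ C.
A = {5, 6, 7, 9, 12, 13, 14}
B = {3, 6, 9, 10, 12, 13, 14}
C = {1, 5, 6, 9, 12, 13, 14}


Set A = {5, 6, 7, 9, 12, 13, 14}
Set B = {3, 6, 9, 10, 12, 13, 14}
Set C = {1, 5, 6, 9, 12, 13, 14}
First, A ∩ B = {6, 9, 12, 13, 14}
Then, (A ∩ B) ∩ C = {6, 9, 12, 13, 14}

{6, 9, 12, 13, 14}


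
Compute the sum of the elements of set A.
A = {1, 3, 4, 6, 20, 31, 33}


Set A = {1, 3, 4, 6, 20, 31, 33}
Sum = 1 + 3 + 4 + 6 + 20 + 31 + 33 = 98

98


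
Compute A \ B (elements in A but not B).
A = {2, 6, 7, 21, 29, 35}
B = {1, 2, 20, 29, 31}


Set A = {2, 6, 7, 21, 29, 35}
Set B = {1, 2, 20, 29, 31}
A \ B includes elements in A that are not in B.
Check each element of A:
2 (in B, remove), 6 (not in B, keep), 7 (not in B, keep), 21 (not in B, keep), 29 (in B, remove), 35 (not in B, keep)
A \ B = {6, 7, 21, 35}

{6, 7, 21, 35}


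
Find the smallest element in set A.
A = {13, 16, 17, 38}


Set A = {13, 16, 17, 38}
Elements in ascending order: 13, 16, 17, 38
The smallest element is 13.

13


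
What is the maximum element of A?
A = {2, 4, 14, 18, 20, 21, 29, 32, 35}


Set A = {2, 4, 14, 18, 20, 21, 29, 32, 35}
Elements in ascending order: 2, 4, 14, 18, 20, 21, 29, 32, 35
The largest element is 35.

35


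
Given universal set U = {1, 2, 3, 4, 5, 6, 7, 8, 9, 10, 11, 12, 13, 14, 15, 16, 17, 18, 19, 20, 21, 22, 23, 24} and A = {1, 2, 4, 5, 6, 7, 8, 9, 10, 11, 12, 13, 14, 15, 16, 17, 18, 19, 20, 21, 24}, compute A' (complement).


Universal set U = {1, 2, 3, 4, 5, 6, 7, 8, 9, 10, 11, 12, 13, 14, 15, 16, 17, 18, 19, 20, 21, 22, 23, 24}
Set A = {1, 2, 4, 5, 6, 7, 8, 9, 10, 11, 12, 13, 14, 15, 16, 17, 18, 19, 20, 21, 24}
A' = U \ A = elements in U but not in A
Checking each element of U:
1 (in A, exclude), 2 (in A, exclude), 3 (not in A, include), 4 (in A, exclude), 5 (in A, exclude), 6 (in A, exclude), 7 (in A, exclude), 8 (in A, exclude), 9 (in A, exclude), 10 (in A, exclude), 11 (in A, exclude), 12 (in A, exclude), 13 (in A, exclude), 14 (in A, exclude), 15 (in A, exclude), 16 (in A, exclude), 17 (in A, exclude), 18 (in A, exclude), 19 (in A, exclude), 20 (in A, exclude), 21 (in A, exclude), 22 (not in A, include), 23 (not in A, include), 24 (in A, exclude)
A' = {3, 22, 23}

{3, 22, 23}


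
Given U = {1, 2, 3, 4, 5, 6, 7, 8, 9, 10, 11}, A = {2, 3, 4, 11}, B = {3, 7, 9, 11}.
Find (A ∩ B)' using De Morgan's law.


U = {1, 2, 3, 4, 5, 6, 7, 8, 9, 10, 11}
A = {2, 3, 4, 11}, B = {3, 7, 9, 11}
A ∩ B = {3, 11}
(A ∩ B)' = U \ (A ∩ B) = {1, 2, 4, 5, 6, 7, 8, 9, 10}
Verification via A' ∪ B': A' = {1, 5, 6, 7, 8, 9, 10}, B' = {1, 2, 4, 5, 6, 8, 10}
A' ∪ B' = {1, 2, 4, 5, 6, 7, 8, 9, 10} ✓

{1, 2, 4, 5, 6, 7, 8, 9, 10}


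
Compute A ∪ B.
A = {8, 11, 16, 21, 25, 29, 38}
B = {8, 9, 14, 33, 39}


Set A = {8, 11, 16, 21, 25, 29, 38}
Set B = {8, 9, 14, 33, 39}
A ∪ B includes all elements in either set.
Elements from A: {8, 11, 16, 21, 25, 29, 38}
Elements from B not already included: {9, 14, 33, 39}
A ∪ B = {8, 9, 11, 14, 16, 21, 25, 29, 33, 38, 39}

{8, 9, 11, 14, 16, 21, 25, 29, 33, 38, 39}


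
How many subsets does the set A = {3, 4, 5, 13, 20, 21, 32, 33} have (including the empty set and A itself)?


Set A = {3, 4, 5, 13, 20, 21, 32, 33}
|A| = 8
The power set P(A) contains all subsets of A.
|P(A)| = 2^|A| = 2^8 = 256

256


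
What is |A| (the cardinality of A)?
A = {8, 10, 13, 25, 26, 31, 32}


Set A = {8, 10, 13, 25, 26, 31, 32}
Listing elements: 8, 10, 13, 25, 26, 31, 32
Counting: 7 elements
|A| = 7

7


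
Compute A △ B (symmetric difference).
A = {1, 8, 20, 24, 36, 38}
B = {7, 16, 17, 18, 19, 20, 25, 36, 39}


Set A = {1, 8, 20, 24, 36, 38}
Set B = {7, 16, 17, 18, 19, 20, 25, 36, 39}
A △ B = (A \ B) ∪ (B \ A)
Elements in A but not B: {1, 8, 24, 38}
Elements in B but not A: {7, 16, 17, 18, 19, 25, 39}
A △ B = {1, 7, 8, 16, 17, 18, 19, 24, 25, 38, 39}

{1, 7, 8, 16, 17, 18, 19, 24, 25, 38, 39}


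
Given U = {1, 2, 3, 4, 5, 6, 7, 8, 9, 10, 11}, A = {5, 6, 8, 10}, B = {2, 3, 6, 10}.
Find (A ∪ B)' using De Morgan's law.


U = {1, 2, 3, 4, 5, 6, 7, 8, 9, 10, 11}
A = {5, 6, 8, 10}, B = {2, 3, 6, 10}
A ∪ B = {2, 3, 5, 6, 8, 10}
(A ∪ B)' = U \ (A ∪ B) = {1, 4, 7, 9, 11}
Verification via A' ∩ B': A' = {1, 2, 3, 4, 7, 9, 11}, B' = {1, 4, 5, 7, 8, 9, 11}
A' ∩ B' = {1, 4, 7, 9, 11} ✓

{1, 4, 7, 9, 11}


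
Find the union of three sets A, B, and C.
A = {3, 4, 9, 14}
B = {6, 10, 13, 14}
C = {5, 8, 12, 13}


Set A = {3, 4, 9, 14}
Set B = {6, 10, 13, 14}
Set C = {5, 8, 12, 13}
First, A ∪ B = {3, 4, 6, 9, 10, 13, 14}
Then, (A ∪ B) ∪ C = {3, 4, 5, 6, 8, 9, 10, 12, 13, 14}

{3, 4, 5, 6, 8, 9, 10, 12, 13, 14}


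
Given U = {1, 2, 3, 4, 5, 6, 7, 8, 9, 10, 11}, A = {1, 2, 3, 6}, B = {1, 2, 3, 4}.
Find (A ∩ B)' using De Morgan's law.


U = {1, 2, 3, 4, 5, 6, 7, 8, 9, 10, 11}
A = {1, 2, 3, 6}, B = {1, 2, 3, 4}
A ∩ B = {1, 2, 3}
(A ∩ B)' = U \ (A ∩ B) = {4, 5, 6, 7, 8, 9, 10, 11}
Verification via A' ∪ B': A' = {4, 5, 7, 8, 9, 10, 11}, B' = {5, 6, 7, 8, 9, 10, 11}
A' ∪ B' = {4, 5, 6, 7, 8, 9, 10, 11} ✓

{4, 5, 6, 7, 8, 9, 10, 11}


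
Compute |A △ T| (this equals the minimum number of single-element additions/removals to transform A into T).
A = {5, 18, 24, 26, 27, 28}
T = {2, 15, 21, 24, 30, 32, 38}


Set A = {5, 18, 24, 26, 27, 28}
Set T = {2, 15, 21, 24, 30, 32, 38}
Elements to remove from A (in A, not in T): {5, 18, 26, 27, 28} → 5 removals
Elements to add to A (in T, not in A): {2, 15, 21, 30, 32, 38} → 6 additions
Total edits = 5 + 6 = 11

11


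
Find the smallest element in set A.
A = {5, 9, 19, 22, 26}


Set A = {5, 9, 19, 22, 26}
Elements in ascending order: 5, 9, 19, 22, 26
The smallest element is 5.

5


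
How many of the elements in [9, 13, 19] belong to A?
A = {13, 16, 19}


Set A = {13, 16, 19}
Candidates: [9, 13, 19]
Check each candidate:
9 ∉ A, 13 ∈ A, 19 ∈ A
Count of candidates in A: 2

2


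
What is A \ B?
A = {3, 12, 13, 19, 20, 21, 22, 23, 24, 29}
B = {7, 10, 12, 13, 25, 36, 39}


Set A = {3, 12, 13, 19, 20, 21, 22, 23, 24, 29}
Set B = {7, 10, 12, 13, 25, 36, 39}
A \ B includes elements in A that are not in B.
Check each element of A:
3 (not in B, keep), 12 (in B, remove), 13 (in B, remove), 19 (not in B, keep), 20 (not in B, keep), 21 (not in B, keep), 22 (not in B, keep), 23 (not in B, keep), 24 (not in B, keep), 29 (not in B, keep)
A \ B = {3, 19, 20, 21, 22, 23, 24, 29}

{3, 19, 20, 21, 22, 23, 24, 29}


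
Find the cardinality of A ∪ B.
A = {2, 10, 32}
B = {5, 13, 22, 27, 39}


Set A = {2, 10, 32}, |A| = 3
Set B = {5, 13, 22, 27, 39}, |B| = 5
A ∩ B = {}, |A ∩ B| = 0
|A ∪ B| = |A| + |B| - |A ∩ B| = 3 + 5 - 0 = 8

8


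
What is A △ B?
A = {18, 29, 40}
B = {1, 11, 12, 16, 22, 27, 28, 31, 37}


Set A = {18, 29, 40}
Set B = {1, 11, 12, 16, 22, 27, 28, 31, 37}
A △ B = (A \ B) ∪ (B \ A)
Elements in A but not B: {18, 29, 40}
Elements in B but not A: {1, 11, 12, 16, 22, 27, 28, 31, 37}
A △ B = {1, 11, 12, 16, 18, 22, 27, 28, 29, 31, 37, 40}

{1, 11, 12, 16, 18, 22, 27, 28, 29, 31, 37, 40}


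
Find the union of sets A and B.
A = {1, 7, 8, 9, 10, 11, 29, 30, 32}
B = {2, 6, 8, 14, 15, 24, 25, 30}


Set A = {1, 7, 8, 9, 10, 11, 29, 30, 32}
Set B = {2, 6, 8, 14, 15, 24, 25, 30}
A ∪ B includes all elements in either set.
Elements from A: {1, 7, 8, 9, 10, 11, 29, 30, 32}
Elements from B not already included: {2, 6, 14, 15, 24, 25}
A ∪ B = {1, 2, 6, 7, 8, 9, 10, 11, 14, 15, 24, 25, 29, 30, 32}

{1, 2, 6, 7, 8, 9, 10, 11, 14, 15, 24, 25, 29, 30, 32}


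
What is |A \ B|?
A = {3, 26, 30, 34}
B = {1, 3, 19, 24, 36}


Set A = {3, 26, 30, 34}
Set B = {1, 3, 19, 24, 36}
A \ B = {26, 30, 34}
|A \ B| = 3

3


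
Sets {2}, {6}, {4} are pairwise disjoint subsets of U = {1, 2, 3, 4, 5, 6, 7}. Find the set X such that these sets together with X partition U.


U = {1, 2, 3, 4, 5, 6, 7}
Shown blocks: {2}, {6}, {4}
A partition's blocks are pairwise disjoint and cover U, so the missing block = U \ (union of shown blocks).
Union of shown blocks: {2, 4, 6}
Missing block = U \ (union) = {1, 3, 5, 7}

{1, 3, 5, 7}


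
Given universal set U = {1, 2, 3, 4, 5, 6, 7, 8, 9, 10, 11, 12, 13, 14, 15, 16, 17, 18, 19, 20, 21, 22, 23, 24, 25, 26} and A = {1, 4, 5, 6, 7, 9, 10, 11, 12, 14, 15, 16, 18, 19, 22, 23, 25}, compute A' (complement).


Universal set U = {1, 2, 3, 4, 5, 6, 7, 8, 9, 10, 11, 12, 13, 14, 15, 16, 17, 18, 19, 20, 21, 22, 23, 24, 25, 26}
Set A = {1, 4, 5, 6, 7, 9, 10, 11, 12, 14, 15, 16, 18, 19, 22, 23, 25}
A' = U \ A = elements in U but not in A
Checking each element of U:
1 (in A, exclude), 2 (not in A, include), 3 (not in A, include), 4 (in A, exclude), 5 (in A, exclude), 6 (in A, exclude), 7 (in A, exclude), 8 (not in A, include), 9 (in A, exclude), 10 (in A, exclude), 11 (in A, exclude), 12 (in A, exclude), 13 (not in A, include), 14 (in A, exclude), 15 (in A, exclude), 16 (in A, exclude), 17 (not in A, include), 18 (in A, exclude), 19 (in A, exclude), 20 (not in A, include), 21 (not in A, include), 22 (in A, exclude), 23 (in A, exclude), 24 (not in A, include), 25 (in A, exclude), 26 (not in A, include)
A' = {2, 3, 8, 13, 17, 20, 21, 24, 26}

{2, 3, 8, 13, 17, 20, 21, 24, 26}


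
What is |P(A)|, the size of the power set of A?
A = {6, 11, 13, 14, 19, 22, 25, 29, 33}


Set A = {6, 11, 13, 14, 19, 22, 25, 29, 33}
|A| = 9
The power set P(A) contains all subsets of A.
|P(A)| = 2^|A| = 2^9 = 512

512


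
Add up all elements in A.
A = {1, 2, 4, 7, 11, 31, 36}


Set A = {1, 2, 4, 7, 11, 31, 36}
Sum = 1 + 2 + 4 + 7 + 11 + 31 + 36 = 92

92


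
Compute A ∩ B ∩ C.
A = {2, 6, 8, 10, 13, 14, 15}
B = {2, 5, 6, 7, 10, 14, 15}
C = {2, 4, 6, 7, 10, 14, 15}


Set A = {2, 6, 8, 10, 13, 14, 15}
Set B = {2, 5, 6, 7, 10, 14, 15}
Set C = {2, 4, 6, 7, 10, 14, 15}
First, A ∩ B = {2, 6, 10, 14, 15}
Then, (A ∩ B) ∩ C = {2, 6, 10, 14, 15}

{2, 6, 10, 14, 15}


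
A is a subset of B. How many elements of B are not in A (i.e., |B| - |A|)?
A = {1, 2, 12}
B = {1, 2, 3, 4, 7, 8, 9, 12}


Set A = {1, 2, 12}, |A| = 3
Set B = {1, 2, 3, 4, 7, 8, 9, 12}, |B| = 8
Since A ⊆ B: B \ A = {3, 4, 7, 8, 9}
|B| - |A| = 8 - 3 = 5

5


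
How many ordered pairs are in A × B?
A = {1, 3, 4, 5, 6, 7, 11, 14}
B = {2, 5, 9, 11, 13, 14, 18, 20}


Set A = {1, 3, 4, 5, 6, 7, 11, 14} has 8 elements.
Set B = {2, 5, 9, 11, 13, 14, 18, 20} has 8 elements.
|A × B| = |A| × |B| = 8 × 8 = 64

64


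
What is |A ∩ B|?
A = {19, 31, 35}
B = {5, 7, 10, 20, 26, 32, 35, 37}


Set A = {19, 31, 35}
Set B = {5, 7, 10, 20, 26, 32, 35, 37}
A ∩ B = {35}
|A ∩ B| = 1

1


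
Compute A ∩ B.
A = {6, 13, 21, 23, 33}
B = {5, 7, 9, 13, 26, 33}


Set A = {6, 13, 21, 23, 33}
Set B = {5, 7, 9, 13, 26, 33}
A ∩ B includes only elements in both sets.
Check each element of A against B:
6 ✗, 13 ✓, 21 ✗, 23 ✗, 33 ✓
A ∩ B = {13, 33}

{13, 33}


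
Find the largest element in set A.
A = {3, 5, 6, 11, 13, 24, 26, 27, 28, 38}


Set A = {3, 5, 6, 11, 13, 24, 26, 27, 28, 38}
Elements in ascending order: 3, 5, 6, 11, 13, 24, 26, 27, 28, 38
The largest element is 38.

38


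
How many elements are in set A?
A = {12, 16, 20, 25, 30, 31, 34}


Set A = {12, 16, 20, 25, 30, 31, 34}
Listing elements: 12, 16, 20, 25, 30, 31, 34
Counting: 7 elements
|A| = 7

7


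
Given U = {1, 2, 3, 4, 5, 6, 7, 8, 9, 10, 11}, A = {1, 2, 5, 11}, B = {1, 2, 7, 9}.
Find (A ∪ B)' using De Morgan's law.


U = {1, 2, 3, 4, 5, 6, 7, 8, 9, 10, 11}
A = {1, 2, 5, 11}, B = {1, 2, 7, 9}
A ∪ B = {1, 2, 5, 7, 9, 11}
(A ∪ B)' = U \ (A ∪ B) = {3, 4, 6, 8, 10}
Verification via A' ∩ B': A' = {3, 4, 6, 7, 8, 9, 10}, B' = {3, 4, 5, 6, 8, 10, 11}
A' ∩ B' = {3, 4, 6, 8, 10} ✓

{3, 4, 6, 8, 10}


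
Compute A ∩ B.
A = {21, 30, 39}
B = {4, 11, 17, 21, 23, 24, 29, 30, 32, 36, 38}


Set A = {21, 30, 39}
Set B = {4, 11, 17, 21, 23, 24, 29, 30, 32, 36, 38}
A ∩ B includes only elements in both sets.
Check each element of A against B:
21 ✓, 30 ✓, 39 ✗
A ∩ B = {21, 30}

{21, 30}


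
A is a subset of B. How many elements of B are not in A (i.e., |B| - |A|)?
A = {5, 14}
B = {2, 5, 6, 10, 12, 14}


Set A = {5, 14}, |A| = 2
Set B = {2, 5, 6, 10, 12, 14}, |B| = 6
Since A ⊆ B: B \ A = {2, 6, 10, 12}
|B| - |A| = 6 - 2 = 4

4


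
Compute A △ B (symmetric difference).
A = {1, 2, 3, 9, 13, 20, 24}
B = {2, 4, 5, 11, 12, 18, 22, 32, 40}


Set A = {1, 2, 3, 9, 13, 20, 24}
Set B = {2, 4, 5, 11, 12, 18, 22, 32, 40}
A △ B = (A \ B) ∪ (B \ A)
Elements in A but not B: {1, 3, 9, 13, 20, 24}
Elements in B but not A: {4, 5, 11, 12, 18, 22, 32, 40}
A △ B = {1, 3, 4, 5, 9, 11, 12, 13, 18, 20, 22, 24, 32, 40}

{1, 3, 4, 5, 9, 11, 12, 13, 18, 20, 22, 24, 32, 40}


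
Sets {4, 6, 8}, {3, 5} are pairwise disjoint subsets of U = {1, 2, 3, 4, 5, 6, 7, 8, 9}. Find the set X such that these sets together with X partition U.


U = {1, 2, 3, 4, 5, 6, 7, 8, 9}
Shown blocks: {4, 6, 8}, {3, 5}
A partition's blocks are pairwise disjoint and cover U, so the missing block = U \ (union of shown blocks).
Union of shown blocks: {3, 4, 5, 6, 8}
Missing block = U \ (union) = {1, 2, 7, 9}

{1, 2, 7, 9}


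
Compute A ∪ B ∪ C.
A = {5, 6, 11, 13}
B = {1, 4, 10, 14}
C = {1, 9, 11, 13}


Set A = {5, 6, 11, 13}
Set B = {1, 4, 10, 14}
Set C = {1, 9, 11, 13}
First, A ∪ B = {1, 4, 5, 6, 10, 11, 13, 14}
Then, (A ∪ B) ∪ C = {1, 4, 5, 6, 9, 10, 11, 13, 14}

{1, 4, 5, 6, 9, 10, 11, 13, 14}


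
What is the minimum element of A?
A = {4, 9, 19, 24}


Set A = {4, 9, 19, 24}
Elements in ascending order: 4, 9, 19, 24
The smallest element is 4.

4


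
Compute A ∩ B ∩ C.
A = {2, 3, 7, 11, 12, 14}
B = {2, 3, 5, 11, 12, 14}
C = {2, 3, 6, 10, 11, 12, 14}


Set A = {2, 3, 7, 11, 12, 14}
Set B = {2, 3, 5, 11, 12, 14}
Set C = {2, 3, 6, 10, 11, 12, 14}
First, A ∩ B = {2, 3, 11, 12, 14}
Then, (A ∩ B) ∩ C = {2, 3, 11, 12, 14}

{2, 3, 11, 12, 14}


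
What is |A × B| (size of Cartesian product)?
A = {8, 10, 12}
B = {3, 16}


Set A = {8, 10, 12} has 3 elements.
Set B = {3, 16} has 2 elements.
|A × B| = |A| × |B| = 3 × 2 = 6

6


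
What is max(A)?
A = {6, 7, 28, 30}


Set A = {6, 7, 28, 30}
Elements in ascending order: 6, 7, 28, 30
The largest element is 30.

30


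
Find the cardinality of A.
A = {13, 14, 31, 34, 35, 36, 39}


Set A = {13, 14, 31, 34, 35, 36, 39}
Listing elements: 13, 14, 31, 34, 35, 36, 39
Counting: 7 elements
|A| = 7

7


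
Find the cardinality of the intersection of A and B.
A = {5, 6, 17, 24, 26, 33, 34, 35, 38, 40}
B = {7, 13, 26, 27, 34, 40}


Set A = {5, 6, 17, 24, 26, 33, 34, 35, 38, 40}
Set B = {7, 13, 26, 27, 34, 40}
A ∩ B = {26, 34, 40}
|A ∩ B| = 3

3


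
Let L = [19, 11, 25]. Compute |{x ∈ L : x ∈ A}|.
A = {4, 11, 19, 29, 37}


Set A = {4, 11, 19, 29, 37}
Candidates: [19, 11, 25]
Check each candidate:
19 ∈ A, 11 ∈ A, 25 ∉ A
Count of candidates in A: 2

2


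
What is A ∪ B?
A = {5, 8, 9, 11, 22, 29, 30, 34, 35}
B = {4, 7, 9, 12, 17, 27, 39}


Set A = {5, 8, 9, 11, 22, 29, 30, 34, 35}
Set B = {4, 7, 9, 12, 17, 27, 39}
A ∪ B includes all elements in either set.
Elements from A: {5, 8, 9, 11, 22, 29, 30, 34, 35}
Elements from B not already included: {4, 7, 12, 17, 27, 39}
A ∪ B = {4, 5, 7, 8, 9, 11, 12, 17, 22, 27, 29, 30, 34, 35, 39}

{4, 5, 7, 8, 9, 11, 12, 17, 22, 27, 29, 30, 34, 35, 39}


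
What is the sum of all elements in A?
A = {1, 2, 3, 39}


Set A = {1, 2, 3, 39}
Sum = 1 + 2 + 3 + 39 = 45

45


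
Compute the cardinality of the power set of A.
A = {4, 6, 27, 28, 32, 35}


Set A = {4, 6, 27, 28, 32, 35}
|A| = 6
The power set P(A) contains all subsets of A.
|P(A)| = 2^|A| = 2^6 = 64

64


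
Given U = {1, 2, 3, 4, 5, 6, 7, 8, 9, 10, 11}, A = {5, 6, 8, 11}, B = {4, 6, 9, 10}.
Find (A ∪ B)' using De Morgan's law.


U = {1, 2, 3, 4, 5, 6, 7, 8, 9, 10, 11}
A = {5, 6, 8, 11}, B = {4, 6, 9, 10}
A ∪ B = {4, 5, 6, 8, 9, 10, 11}
(A ∪ B)' = U \ (A ∪ B) = {1, 2, 3, 7}
Verification via A' ∩ B': A' = {1, 2, 3, 4, 7, 9, 10}, B' = {1, 2, 3, 5, 7, 8, 11}
A' ∩ B' = {1, 2, 3, 7} ✓

{1, 2, 3, 7}


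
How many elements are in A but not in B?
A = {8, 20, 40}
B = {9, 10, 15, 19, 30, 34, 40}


Set A = {8, 20, 40}
Set B = {9, 10, 15, 19, 30, 34, 40}
A \ B = {8, 20}
|A \ B| = 2

2


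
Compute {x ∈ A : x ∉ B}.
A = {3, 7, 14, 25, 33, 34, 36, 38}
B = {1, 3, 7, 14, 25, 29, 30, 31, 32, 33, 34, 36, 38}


Set A = {3, 7, 14, 25, 33, 34, 36, 38}
Set B = {1, 3, 7, 14, 25, 29, 30, 31, 32, 33, 34, 36, 38}
Check each element of A against B:
3 ∈ B, 7 ∈ B, 14 ∈ B, 25 ∈ B, 33 ∈ B, 34 ∈ B, 36 ∈ B, 38 ∈ B
Elements of A not in B: {}

{}


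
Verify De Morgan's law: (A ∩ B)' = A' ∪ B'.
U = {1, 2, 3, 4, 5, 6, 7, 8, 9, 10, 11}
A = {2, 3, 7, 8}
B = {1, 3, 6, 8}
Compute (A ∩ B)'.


U = {1, 2, 3, 4, 5, 6, 7, 8, 9, 10, 11}
A = {2, 3, 7, 8}, B = {1, 3, 6, 8}
A ∩ B = {3, 8}
(A ∩ B)' = U \ (A ∩ B) = {1, 2, 4, 5, 6, 7, 9, 10, 11}
Verification via A' ∪ B': A' = {1, 4, 5, 6, 9, 10, 11}, B' = {2, 4, 5, 7, 9, 10, 11}
A' ∪ B' = {1, 2, 4, 5, 6, 7, 9, 10, 11} ✓

{1, 2, 4, 5, 6, 7, 9, 10, 11}


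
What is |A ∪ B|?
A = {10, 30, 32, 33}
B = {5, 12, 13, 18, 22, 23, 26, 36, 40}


Set A = {10, 30, 32, 33}, |A| = 4
Set B = {5, 12, 13, 18, 22, 23, 26, 36, 40}, |B| = 9
A ∩ B = {}, |A ∩ B| = 0
|A ∪ B| = |A| + |B| - |A ∩ B| = 4 + 9 - 0 = 13

13


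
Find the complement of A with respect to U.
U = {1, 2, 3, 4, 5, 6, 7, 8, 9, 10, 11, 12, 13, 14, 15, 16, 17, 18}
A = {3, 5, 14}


Universal set U = {1, 2, 3, 4, 5, 6, 7, 8, 9, 10, 11, 12, 13, 14, 15, 16, 17, 18}
Set A = {3, 5, 14}
A' = U \ A = elements in U but not in A
Checking each element of U:
1 (not in A, include), 2 (not in A, include), 3 (in A, exclude), 4 (not in A, include), 5 (in A, exclude), 6 (not in A, include), 7 (not in A, include), 8 (not in A, include), 9 (not in A, include), 10 (not in A, include), 11 (not in A, include), 12 (not in A, include), 13 (not in A, include), 14 (in A, exclude), 15 (not in A, include), 16 (not in A, include), 17 (not in A, include), 18 (not in A, include)
A' = {1, 2, 4, 6, 7, 8, 9, 10, 11, 12, 13, 15, 16, 17, 18}

{1, 2, 4, 6, 7, 8, 9, 10, 11, 12, 13, 15, 16, 17, 18}


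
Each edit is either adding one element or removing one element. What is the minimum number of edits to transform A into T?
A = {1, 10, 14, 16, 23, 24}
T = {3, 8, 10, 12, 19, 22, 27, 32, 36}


Set A = {1, 10, 14, 16, 23, 24}
Set T = {3, 8, 10, 12, 19, 22, 27, 32, 36}
Elements to remove from A (in A, not in T): {1, 14, 16, 23, 24} → 5 removals
Elements to add to A (in T, not in A): {3, 8, 12, 19, 22, 27, 32, 36} → 8 additions
Total edits = 5 + 8 = 13

13


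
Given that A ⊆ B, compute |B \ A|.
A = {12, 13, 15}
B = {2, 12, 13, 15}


Set A = {12, 13, 15}, |A| = 3
Set B = {2, 12, 13, 15}, |B| = 4
Since A ⊆ B: B \ A = {2}
|B| - |A| = 4 - 3 = 1

1


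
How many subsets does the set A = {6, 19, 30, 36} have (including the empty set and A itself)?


Set A = {6, 19, 30, 36}
|A| = 4
The power set P(A) contains all subsets of A.
|P(A)| = 2^|A| = 2^4 = 16

16


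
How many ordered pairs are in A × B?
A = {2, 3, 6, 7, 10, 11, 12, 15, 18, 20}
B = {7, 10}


Set A = {2, 3, 6, 7, 10, 11, 12, 15, 18, 20} has 10 elements.
Set B = {7, 10} has 2 elements.
|A × B| = |A| × |B| = 10 × 2 = 20

20


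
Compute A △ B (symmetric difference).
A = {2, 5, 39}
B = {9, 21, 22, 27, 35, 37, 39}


Set A = {2, 5, 39}
Set B = {9, 21, 22, 27, 35, 37, 39}
A △ B = (A \ B) ∪ (B \ A)
Elements in A but not B: {2, 5}
Elements in B but not A: {9, 21, 22, 27, 35, 37}
A △ B = {2, 5, 9, 21, 22, 27, 35, 37}

{2, 5, 9, 21, 22, 27, 35, 37}


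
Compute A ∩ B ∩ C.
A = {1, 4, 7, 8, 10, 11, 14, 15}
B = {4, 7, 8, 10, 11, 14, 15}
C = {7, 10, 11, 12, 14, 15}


Set A = {1, 4, 7, 8, 10, 11, 14, 15}
Set B = {4, 7, 8, 10, 11, 14, 15}
Set C = {7, 10, 11, 12, 14, 15}
First, A ∩ B = {4, 7, 8, 10, 11, 14, 15}
Then, (A ∩ B) ∩ C = {7, 10, 11, 14, 15}

{7, 10, 11, 14, 15}


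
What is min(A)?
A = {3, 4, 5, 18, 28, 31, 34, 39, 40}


Set A = {3, 4, 5, 18, 28, 31, 34, 39, 40}
Elements in ascending order: 3, 4, 5, 18, 28, 31, 34, 39, 40
The smallest element is 3.

3


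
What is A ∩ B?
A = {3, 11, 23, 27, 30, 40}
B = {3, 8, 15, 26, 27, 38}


Set A = {3, 11, 23, 27, 30, 40}
Set B = {3, 8, 15, 26, 27, 38}
A ∩ B includes only elements in both sets.
Check each element of A against B:
3 ✓, 11 ✗, 23 ✗, 27 ✓, 30 ✗, 40 ✗
A ∩ B = {3, 27}

{3, 27}


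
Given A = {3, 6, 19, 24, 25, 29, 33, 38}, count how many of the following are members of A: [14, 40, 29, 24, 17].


Set A = {3, 6, 19, 24, 25, 29, 33, 38}
Candidates: [14, 40, 29, 24, 17]
Check each candidate:
14 ∉ A, 40 ∉ A, 29 ∈ A, 24 ∈ A, 17 ∉ A
Count of candidates in A: 2

2


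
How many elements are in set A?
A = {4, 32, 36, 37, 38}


Set A = {4, 32, 36, 37, 38}
Listing elements: 4, 32, 36, 37, 38
Counting: 5 elements
|A| = 5

5


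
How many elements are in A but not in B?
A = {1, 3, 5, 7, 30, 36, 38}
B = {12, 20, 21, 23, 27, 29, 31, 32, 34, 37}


Set A = {1, 3, 5, 7, 30, 36, 38}
Set B = {12, 20, 21, 23, 27, 29, 31, 32, 34, 37}
A \ B = {1, 3, 5, 7, 30, 36, 38}
|A \ B| = 7

7


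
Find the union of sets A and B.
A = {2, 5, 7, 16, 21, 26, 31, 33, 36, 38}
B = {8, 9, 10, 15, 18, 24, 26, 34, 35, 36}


Set A = {2, 5, 7, 16, 21, 26, 31, 33, 36, 38}
Set B = {8, 9, 10, 15, 18, 24, 26, 34, 35, 36}
A ∪ B includes all elements in either set.
Elements from A: {2, 5, 7, 16, 21, 26, 31, 33, 36, 38}
Elements from B not already included: {8, 9, 10, 15, 18, 24, 34, 35}
A ∪ B = {2, 5, 7, 8, 9, 10, 15, 16, 18, 21, 24, 26, 31, 33, 34, 35, 36, 38}

{2, 5, 7, 8, 9, 10, 15, 16, 18, 21, 24, 26, 31, 33, 34, 35, 36, 38}


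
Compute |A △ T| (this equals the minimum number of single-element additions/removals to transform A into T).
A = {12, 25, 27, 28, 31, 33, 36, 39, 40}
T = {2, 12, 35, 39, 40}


Set A = {12, 25, 27, 28, 31, 33, 36, 39, 40}
Set T = {2, 12, 35, 39, 40}
Elements to remove from A (in A, not in T): {25, 27, 28, 31, 33, 36} → 6 removals
Elements to add to A (in T, not in A): {2, 35} → 2 additions
Total edits = 6 + 2 = 8

8


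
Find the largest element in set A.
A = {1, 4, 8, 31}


Set A = {1, 4, 8, 31}
Elements in ascending order: 1, 4, 8, 31
The largest element is 31.

31


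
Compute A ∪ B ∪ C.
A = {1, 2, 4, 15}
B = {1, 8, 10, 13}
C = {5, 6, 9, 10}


Set A = {1, 2, 4, 15}
Set B = {1, 8, 10, 13}
Set C = {5, 6, 9, 10}
First, A ∪ B = {1, 2, 4, 8, 10, 13, 15}
Then, (A ∪ B) ∪ C = {1, 2, 4, 5, 6, 8, 9, 10, 13, 15}

{1, 2, 4, 5, 6, 8, 9, 10, 13, 15}


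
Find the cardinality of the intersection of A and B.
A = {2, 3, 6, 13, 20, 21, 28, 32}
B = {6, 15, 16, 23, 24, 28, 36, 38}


Set A = {2, 3, 6, 13, 20, 21, 28, 32}
Set B = {6, 15, 16, 23, 24, 28, 36, 38}
A ∩ B = {6, 28}
|A ∩ B| = 2

2


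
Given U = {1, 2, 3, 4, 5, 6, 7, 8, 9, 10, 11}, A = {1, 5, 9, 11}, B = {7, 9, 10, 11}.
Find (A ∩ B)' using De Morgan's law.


U = {1, 2, 3, 4, 5, 6, 7, 8, 9, 10, 11}
A = {1, 5, 9, 11}, B = {7, 9, 10, 11}
A ∩ B = {9, 11}
(A ∩ B)' = U \ (A ∩ B) = {1, 2, 3, 4, 5, 6, 7, 8, 10}
Verification via A' ∪ B': A' = {2, 3, 4, 6, 7, 8, 10}, B' = {1, 2, 3, 4, 5, 6, 8}
A' ∪ B' = {1, 2, 3, 4, 5, 6, 7, 8, 10} ✓

{1, 2, 3, 4, 5, 6, 7, 8, 10}


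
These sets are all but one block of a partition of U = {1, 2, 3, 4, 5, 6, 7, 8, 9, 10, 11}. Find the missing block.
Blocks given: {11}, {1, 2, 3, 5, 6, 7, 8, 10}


U = {1, 2, 3, 4, 5, 6, 7, 8, 9, 10, 11}
Shown blocks: {11}, {1, 2, 3, 5, 6, 7, 8, 10}
A partition's blocks are pairwise disjoint and cover U, so the missing block = U \ (union of shown blocks).
Union of shown blocks: {1, 2, 3, 5, 6, 7, 8, 10, 11}
Missing block = U \ (union) = {4, 9}

{4, 9}


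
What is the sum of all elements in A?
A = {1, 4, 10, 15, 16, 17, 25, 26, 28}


Set A = {1, 4, 10, 15, 16, 17, 25, 26, 28}
Sum = 1 + 4 + 10 + 15 + 16 + 17 + 25 + 26 + 28 = 142

142


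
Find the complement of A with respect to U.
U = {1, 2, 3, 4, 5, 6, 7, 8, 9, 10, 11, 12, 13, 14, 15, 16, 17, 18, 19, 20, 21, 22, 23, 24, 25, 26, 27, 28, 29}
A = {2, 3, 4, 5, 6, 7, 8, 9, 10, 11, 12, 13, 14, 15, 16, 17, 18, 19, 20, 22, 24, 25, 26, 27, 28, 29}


Universal set U = {1, 2, 3, 4, 5, 6, 7, 8, 9, 10, 11, 12, 13, 14, 15, 16, 17, 18, 19, 20, 21, 22, 23, 24, 25, 26, 27, 28, 29}
Set A = {2, 3, 4, 5, 6, 7, 8, 9, 10, 11, 12, 13, 14, 15, 16, 17, 18, 19, 20, 22, 24, 25, 26, 27, 28, 29}
A' = U \ A = elements in U but not in A
Checking each element of U:
1 (not in A, include), 2 (in A, exclude), 3 (in A, exclude), 4 (in A, exclude), 5 (in A, exclude), 6 (in A, exclude), 7 (in A, exclude), 8 (in A, exclude), 9 (in A, exclude), 10 (in A, exclude), 11 (in A, exclude), 12 (in A, exclude), 13 (in A, exclude), 14 (in A, exclude), 15 (in A, exclude), 16 (in A, exclude), 17 (in A, exclude), 18 (in A, exclude), 19 (in A, exclude), 20 (in A, exclude), 21 (not in A, include), 22 (in A, exclude), 23 (not in A, include), 24 (in A, exclude), 25 (in A, exclude), 26 (in A, exclude), 27 (in A, exclude), 28 (in A, exclude), 29 (in A, exclude)
A' = {1, 21, 23}

{1, 21, 23}


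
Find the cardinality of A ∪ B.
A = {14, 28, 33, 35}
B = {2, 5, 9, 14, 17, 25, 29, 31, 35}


Set A = {14, 28, 33, 35}, |A| = 4
Set B = {2, 5, 9, 14, 17, 25, 29, 31, 35}, |B| = 9
A ∩ B = {14, 35}, |A ∩ B| = 2
|A ∪ B| = |A| + |B| - |A ∩ B| = 4 + 9 - 2 = 11

11


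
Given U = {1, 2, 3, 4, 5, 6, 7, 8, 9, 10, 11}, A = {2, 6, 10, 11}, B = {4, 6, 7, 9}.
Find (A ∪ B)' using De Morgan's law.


U = {1, 2, 3, 4, 5, 6, 7, 8, 9, 10, 11}
A = {2, 6, 10, 11}, B = {4, 6, 7, 9}
A ∪ B = {2, 4, 6, 7, 9, 10, 11}
(A ∪ B)' = U \ (A ∪ B) = {1, 3, 5, 8}
Verification via A' ∩ B': A' = {1, 3, 4, 5, 7, 8, 9}, B' = {1, 2, 3, 5, 8, 10, 11}
A' ∩ B' = {1, 3, 5, 8} ✓

{1, 3, 5, 8}


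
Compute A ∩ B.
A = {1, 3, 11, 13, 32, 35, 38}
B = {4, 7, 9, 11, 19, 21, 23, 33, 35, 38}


Set A = {1, 3, 11, 13, 32, 35, 38}
Set B = {4, 7, 9, 11, 19, 21, 23, 33, 35, 38}
A ∩ B includes only elements in both sets.
Check each element of A against B:
1 ✗, 3 ✗, 11 ✓, 13 ✗, 32 ✗, 35 ✓, 38 ✓
A ∩ B = {11, 35, 38}

{11, 35, 38}


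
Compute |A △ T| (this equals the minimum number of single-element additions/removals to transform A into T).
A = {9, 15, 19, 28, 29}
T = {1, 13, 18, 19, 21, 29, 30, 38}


Set A = {9, 15, 19, 28, 29}
Set T = {1, 13, 18, 19, 21, 29, 30, 38}
Elements to remove from A (in A, not in T): {9, 15, 28} → 3 removals
Elements to add to A (in T, not in A): {1, 13, 18, 21, 30, 38} → 6 additions
Total edits = 3 + 6 = 9

9


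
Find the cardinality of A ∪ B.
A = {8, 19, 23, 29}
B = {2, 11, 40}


Set A = {8, 19, 23, 29}, |A| = 4
Set B = {2, 11, 40}, |B| = 3
A ∩ B = {}, |A ∩ B| = 0
|A ∪ B| = |A| + |B| - |A ∩ B| = 4 + 3 - 0 = 7

7


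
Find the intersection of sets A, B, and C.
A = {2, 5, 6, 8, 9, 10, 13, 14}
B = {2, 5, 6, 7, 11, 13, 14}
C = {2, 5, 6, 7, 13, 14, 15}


Set A = {2, 5, 6, 8, 9, 10, 13, 14}
Set B = {2, 5, 6, 7, 11, 13, 14}
Set C = {2, 5, 6, 7, 13, 14, 15}
First, A ∩ B = {2, 5, 6, 13, 14}
Then, (A ∩ B) ∩ C = {2, 5, 6, 13, 14}

{2, 5, 6, 13, 14}


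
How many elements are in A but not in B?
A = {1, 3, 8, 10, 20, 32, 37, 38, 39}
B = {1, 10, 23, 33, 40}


Set A = {1, 3, 8, 10, 20, 32, 37, 38, 39}
Set B = {1, 10, 23, 33, 40}
A \ B = {3, 8, 20, 32, 37, 38, 39}
|A \ B| = 7

7


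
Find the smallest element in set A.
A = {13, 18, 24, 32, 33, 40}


Set A = {13, 18, 24, 32, 33, 40}
Elements in ascending order: 13, 18, 24, 32, 33, 40
The smallest element is 13.

13


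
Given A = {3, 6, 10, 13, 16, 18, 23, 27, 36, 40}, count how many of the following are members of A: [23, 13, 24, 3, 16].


Set A = {3, 6, 10, 13, 16, 18, 23, 27, 36, 40}
Candidates: [23, 13, 24, 3, 16]
Check each candidate:
23 ∈ A, 13 ∈ A, 24 ∉ A, 3 ∈ A, 16 ∈ A
Count of candidates in A: 4

4


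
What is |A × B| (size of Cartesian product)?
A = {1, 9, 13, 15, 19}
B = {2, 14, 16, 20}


Set A = {1, 9, 13, 15, 19} has 5 elements.
Set B = {2, 14, 16, 20} has 4 elements.
|A × B| = |A| × |B| = 5 × 4 = 20

20


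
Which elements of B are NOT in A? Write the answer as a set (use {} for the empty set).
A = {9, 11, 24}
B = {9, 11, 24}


Set A = {9, 11, 24}
Set B = {9, 11, 24}
Check each element of B against A:
9 ∈ A, 11 ∈ A, 24 ∈ A
Elements of B not in A: {}

{}


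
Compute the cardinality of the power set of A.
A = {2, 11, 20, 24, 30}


Set A = {2, 11, 20, 24, 30}
|A| = 5
The power set P(A) contains all subsets of A.
|P(A)| = 2^|A| = 2^5 = 32

32


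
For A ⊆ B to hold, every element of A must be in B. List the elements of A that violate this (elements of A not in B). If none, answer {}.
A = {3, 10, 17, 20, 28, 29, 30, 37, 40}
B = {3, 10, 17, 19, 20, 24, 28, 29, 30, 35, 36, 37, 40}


Set A = {3, 10, 17, 20, 28, 29, 30, 37, 40}
Set B = {3, 10, 17, 19, 20, 24, 28, 29, 30, 35, 36, 37, 40}
Check each element of A against B:
3 ∈ B, 10 ∈ B, 17 ∈ B, 20 ∈ B, 28 ∈ B, 29 ∈ B, 30 ∈ B, 37 ∈ B, 40 ∈ B
Elements of A not in B: {}

{}


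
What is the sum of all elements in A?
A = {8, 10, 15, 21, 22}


Set A = {8, 10, 15, 21, 22}
Sum = 8 + 10 + 15 + 21 + 22 = 76

76


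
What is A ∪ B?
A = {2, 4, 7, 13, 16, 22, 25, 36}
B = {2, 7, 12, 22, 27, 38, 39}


Set A = {2, 4, 7, 13, 16, 22, 25, 36}
Set B = {2, 7, 12, 22, 27, 38, 39}
A ∪ B includes all elements in either set.
Elements from A: {2, 4, 7, 13, 16, 22, 25, 36}
Elements from B not already included: {12, 27, 38, 39}
A ∪ B = {2, 4, 7, 12, 13, 16, 22, 25, 27, 36, 38, 39}

{2, 4, 7, 12, 13, 16, 22, 25, 27, 36, 38, 39}


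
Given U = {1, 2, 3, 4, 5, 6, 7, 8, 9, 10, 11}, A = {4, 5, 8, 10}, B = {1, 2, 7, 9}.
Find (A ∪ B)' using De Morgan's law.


U = {1, 2, 3, 4, 5, 6, 7, 8, 9, 10, 11}
A = {4, 5, 8, 10}, B = {1, 2, 7, 9}
A ∪ B = {1, 2, 4, 5, 7, 8, 9, 10}
(A ∪ B)' = U \ (A ∪ B) = {3, 6, 11}
Verification via A' ∩ B': A' = {1, 2, 3, 6, 7, 9, 11}, B' = {3, 4, 5, 6, 8, 10, 11}
A' ∩ B' = {3, 6, 11} ✓

{3, 6, 11}


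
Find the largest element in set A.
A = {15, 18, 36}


Set A = {15, 18, 36}
Elements in ascending order: 15, 18, 36
The largest element is 36.

36


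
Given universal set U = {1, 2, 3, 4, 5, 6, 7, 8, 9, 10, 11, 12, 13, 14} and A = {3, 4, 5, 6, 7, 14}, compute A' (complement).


Universal set U = {1, 2, 3, 4, 5, 6, 7, 8, 9, 10, 11, 12, 13, 14}
Set A = {3, 4, 5, 6, 7, 14}
A' = U \ A = elements in U but not in A
Checking each element of U:
1 (not in A, include), 2 (not in A, include), 3 (in A, exclude), 4 (in A, exclude), 5 (in A, exclude), 6 (in A, exclude), 7 (in A, exclude), 8 (not in A, include), 9 (not in A, include), 10 (not in A, include), 11 (not in A, include), 12 (not in A, include), 13 (not in A, include), 14 (in A, exclude)
A' = {1, 2, 8, 9, 10, 11, 12, 13}

{1, 2, 8, 9, 10, 11, 12, 13}


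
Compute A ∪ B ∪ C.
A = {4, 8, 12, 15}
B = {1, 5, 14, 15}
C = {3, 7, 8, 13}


Set A = {4, 8, 12, 15}
Set B = {1, 5, 14, 15}
Set C = {3, 7, 8, 13}
First, A ∪ B = {1, 4, 5, 8, 12, 14, 15}
Then, (A ∪ B) ∪ C = {1, 3, 4, 5, 7, 8, 12, 13, 14, 15}

{1, 3, 4, 5, 7, 8, 12, 13, 14, 15}


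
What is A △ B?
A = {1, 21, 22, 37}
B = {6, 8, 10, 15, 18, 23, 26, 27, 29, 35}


Set A = {1, 21, 22, 37}
Set B = {6, 8, 10, 15, 18, 23, 26, 27, 29, 35}
A △ B = (A \ B) ∪ (B \ A)
Elements in A but not B: {1, 21, 22, 37}
Elements in B but not A: {6, 8, 10, 15, 18, 23, 26, 27, 29, 35}
A △ B = {1, 6, 8, 10, 15, 18, 21, 22, 23, 26, 27, 29, 35, 37}

{1, 6, 8, 10, 15, 18, 21, 22, 23, 26, 27, 29, 35, 37}


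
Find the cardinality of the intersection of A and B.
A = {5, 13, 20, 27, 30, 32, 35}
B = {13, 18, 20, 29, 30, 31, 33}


Set A = {5, 13, 20, 27, 30, 32, 35}
Set B = {13, 18, 20, 29, 30, 31, 33}
A ∩ B = {13, 20, 30}
|A ∩ B| = 3

3


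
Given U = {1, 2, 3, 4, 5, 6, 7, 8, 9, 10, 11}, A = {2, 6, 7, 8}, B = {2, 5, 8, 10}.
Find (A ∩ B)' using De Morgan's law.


U = {1, 2, 3, 4, 5, 6, 7, 8, 9, 10, 11}
A = {2, 6, 7, 8}, B = {2, 5, 8, 10}
A ∩ B = {2, 8}
(A ∩ B)' = U \ (A ∩ B) = {1, 3, 4, 5, 6, 7, 9, 10, 11}
Verification via A' ∪ B': A' = {1, 3, 4, 5, 9, 10, 11}, B' = {1, 3, 4, 6, 7, 9, 11}
A' ∪ B' = {1, 3, 4, 5, 6, 7, 9, 10, 11} ✓

{1, 3, 4, 5, 6, 7, 9, 10, 11}


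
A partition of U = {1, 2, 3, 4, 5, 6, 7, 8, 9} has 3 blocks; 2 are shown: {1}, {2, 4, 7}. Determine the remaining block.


U = {1, 2, 3, 4, 5, 6, 7, 8, 9}
Shown blocks: {1}, {2, 4, 7}
A partition's blocks are pairwise disjoint and cover U, so the missing block = U \ (union of shown blocks).
Union of shown blocks: {1, 2, 4, 7}
Missing block = U \ (union) = {3, 5, 6, 8, 9}

{3, 5, 6, 8, 9}


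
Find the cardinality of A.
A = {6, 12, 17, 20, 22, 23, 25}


Set A = {6, 12, 17, 20, 22, 23, 25}
Listing elements: 6, 12, 17, 20, 22, 23, 25
Counting: 7 elements
|A| = 7

7


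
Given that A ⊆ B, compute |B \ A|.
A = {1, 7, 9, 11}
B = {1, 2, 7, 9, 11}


Set A = {1, 7, 9, 11}, |A| = 4
Set B = {1, 2, 7, 9, 11}, |B| = 5
Since A ⊆ B: B \ A = {2}
|B| - |A| = 5 - 4 = 1

1


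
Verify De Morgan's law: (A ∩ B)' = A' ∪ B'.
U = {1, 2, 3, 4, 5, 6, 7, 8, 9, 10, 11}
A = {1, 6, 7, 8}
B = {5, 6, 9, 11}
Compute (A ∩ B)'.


U = {1, 2, 3, 4, 5, 6, 7, 8, 9, 10, 11}
A = {1, 6, 7, 8}, B = {5, 6, 9, 11}
A ∩ B = {6}
(A ∩ B)' = U \ (A ∩ B) = {1, 2, 3, 4, 5, 7, 8, 9, 10, 11}
Verification via A' ∪ B': A' = {2, 3, 4, 5, 9, 10, 11}, B' = {1, 2, 3, 4, 7, 8, 10}
A' ∪ B' = {1, 2, 3, 4, 5, 7, 8, 9, 10, 11} ✓

{1, 2, 3, 4, 5, 7, 8, 9, 10, 11}


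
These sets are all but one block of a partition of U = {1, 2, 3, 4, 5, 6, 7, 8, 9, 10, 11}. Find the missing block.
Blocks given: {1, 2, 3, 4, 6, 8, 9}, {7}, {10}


U = {1, 2, 3, 4, 5, 6, 7, 8, 9, 10, 11}
Shown blocks: {1, 2, 3, 4, 6, 8, 9}, {7}, {10}
A partition's blocks are pairwise disjoint and cover U, so the missing block = U \ (union of shown blocks).
Union of shown blocks: {1, 2, 3, 4, 6, 7, 8, 9, 10}
Missing block = U \ (union) = {5, 11}

{5, 11}
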